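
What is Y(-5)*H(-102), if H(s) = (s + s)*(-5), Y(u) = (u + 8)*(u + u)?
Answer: -30600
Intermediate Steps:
Y(u) = 2*u*(8 + u) (Y(u) = (8 + u)*(2*u) = 2*u*(8 + u))
H(s) = -10*s (H(s) = (2*s)*(-5) = -10*s)
Y(-5)*H(-102) = (2*(-5)*(8 - 5))*(-10*(-102)) = (2*(-5)*3)*1020 = -30*1020 = -30600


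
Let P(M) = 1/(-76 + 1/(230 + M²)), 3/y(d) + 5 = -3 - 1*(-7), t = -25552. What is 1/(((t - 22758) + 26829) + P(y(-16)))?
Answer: -18163/390159642 ≈ -4.6553e-5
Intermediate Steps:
y(d) = -3 (y(d) = 3/(-5 + (-3 - 1*(-7))) = 3/(-5 + (-3 + 7)) = 3/(-5 + 4) = 3/(-1) = 3*(-1) = -3)
1/(((t - 22758) + 26829) + P(y(-16))) = 1/(((-25552 - 22758) + 26829) + (-230 - 1*(-3)²)/(17479 + 76*(-3)²)) = 1/((-48310 + 26829) + (-230 - 1*9)/(17479 + 76*9)) = 1/(-21481 + (-230 - 9)/(17479 + 684)) = 1/(-21481 - 239/18163) = 1/(-390159642/18163) = -18163/390159642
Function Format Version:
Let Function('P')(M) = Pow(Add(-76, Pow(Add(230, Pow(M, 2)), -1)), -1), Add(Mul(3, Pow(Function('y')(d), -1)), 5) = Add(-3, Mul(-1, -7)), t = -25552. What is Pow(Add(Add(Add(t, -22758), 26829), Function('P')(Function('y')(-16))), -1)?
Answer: Rational(-18163, 390159642) ≈ -4.6553e-5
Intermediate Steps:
Function('y')(d) = -3 (Function('y')(d) = Mul(3, Pow(Add(-5, Add(-3, Mul(-1, -7))), -1)) = Mul(3, Pow(Add(-5, Add(-3, 7)), -1)) = Mul(3, Pow(Add(-5, 4), -1)) = Mul(3, Pow(-1, -1)) = Mul(3, -1) = -3)
Pow(Add(Add(Add(t, -22758), 26829), Function('P')(Function('y')(-16))), -1) = Pow(Add(Add(Add(-25552, -22758), 26829), Mul(Pow(Add(17479, Mul(76, Pow(-3, 2))), -1), Add(-230, Mul(-1, Pow(-3, 2))))), -1) = Pow(Add(Add(-48310, 26829), Mul(Pow(Add(17479, Mul(76, 9)), -1), Add(-230, Mul(-1, 9)))), -1) = Pow(Add(-21481, Mul(Pow(Add(17479, 684), -1), Add(-230, -9))), -1) = Pow(Add(-21481, Mul(Pow(18163, -1), -239)), -1) = Pow(Add(-21481, Mul(Rational(1, 18163), -239)), -1) = Pow(Add(-21481, Rational(-239, 18163)), -1) = Pow(Rational(-390159642, 18163), -1) = Rational(-18163, 390159642)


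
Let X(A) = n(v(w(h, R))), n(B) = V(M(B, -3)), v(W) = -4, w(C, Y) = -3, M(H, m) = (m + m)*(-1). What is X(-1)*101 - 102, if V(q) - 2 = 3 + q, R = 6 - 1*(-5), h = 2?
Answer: 1009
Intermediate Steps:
M(H, m) = -2*m (M(H, m) = (2*m)*(-1) = -2*m)
R = 11 (R = 6 + 5 = 11)
V(q) = 5 + q (V(q) = 2 + (3 + q) = 5 + q)
n(B) = 11 (n(B) = 5 - 2*(-3) = 5 + 6 = 11)
X(A) = 11
X(-1)*101 - 102 = 11*101 - 102 = 1111 - 102 = 1009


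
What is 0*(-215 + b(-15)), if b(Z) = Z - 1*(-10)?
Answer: 0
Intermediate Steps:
b(Z) = 10 + Z (b(Z) = Z + 10 = 10 + Z)
0*(-215 + b(-15)) = 0*(-215 + (10 - 15)) = 0*(-215 - 5) = 0*(-220) = 0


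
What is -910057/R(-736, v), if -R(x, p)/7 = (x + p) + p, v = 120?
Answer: -910057/3472 ≈ -262.11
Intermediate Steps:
R(x, p) = -14*p - 7*x (R(x, p) = -7*((x + p) + p) = -7*((p + x) + p) = -7*(x + 2*p) = -14*p - 7*x)
-910057/R(-736, v) = -910057/(-14*120 - 7*(-736)) = -910057/(-1680 + 5152) = -910057/3472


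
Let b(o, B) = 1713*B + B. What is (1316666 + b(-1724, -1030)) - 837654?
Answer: -1286408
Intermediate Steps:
b(o, B) = 1714*B
(1316666 + b(-1724, -1030)) - 837654 = (1316666 + 1714*(-1030)) - 837654 = (1316666 - 1765420) - 837654 = -448754 - 837654 = -1286408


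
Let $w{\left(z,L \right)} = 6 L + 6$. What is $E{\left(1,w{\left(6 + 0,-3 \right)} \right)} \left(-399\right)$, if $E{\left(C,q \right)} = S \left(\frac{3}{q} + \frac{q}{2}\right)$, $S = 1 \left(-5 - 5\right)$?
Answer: $- \frac{49875}{2} \approx -24938.0$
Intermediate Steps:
$w{\left(z,L \right)} = 6 + 6 L$
$S = -10$ ($S = 1 \left(-10\right) = -10$)
$E{\left(C,q \right)} = - \frac{30}{q} - 5 q$ ($E{\left(C,q \right)} = - 10 \left(\frac{3}{q} + \frac{q}{2}\right) = - 10 \left(\frac{q}{2} + \frac{3}{q}\right) = - \frac{30}{q} - 5 q$)
$E{\left(1,w{\left(6 + 0,-3 \right)} \right)} \left(-399\right) = \left(- \frac{30}{6 + 6 \left(-3\right)} - 5 \left(6 + 6 \left(-3\right)\right)\right) \left(-399\right) = \left(- \frac{30}{6 - 18} - 5 \left(6 - 18\right)\right) \left(-399\right) = \left(- \frac{30}{-12} - -60\right) \left(-399\right) = \left(\left(-30\right) \left(- \frac{1}{12}\right) + 60\right) \left(-399\right) = \left(\frac{5}{2} + 60\right) \left(-399\right) = \frac{125}{2} \left(-399\right) = - \frac{49875}{2}$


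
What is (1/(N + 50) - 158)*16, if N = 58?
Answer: -68252/27 ≈ -2527.9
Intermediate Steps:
(1/(N + 50) - 158)*16 = (1/(58 + 50) - 158)*16 = (1/108 - 158)*16 = -17063/108*16 = -68252/27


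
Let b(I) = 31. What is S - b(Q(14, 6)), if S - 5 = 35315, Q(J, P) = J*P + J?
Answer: 35289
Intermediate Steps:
Q(J, P) = J + J*P
S = 35320 (S = 5 + 35315 = 35320)
S - b(Q(14, 6)) = 35320 - 1*31 = 35320 - 31 = 35289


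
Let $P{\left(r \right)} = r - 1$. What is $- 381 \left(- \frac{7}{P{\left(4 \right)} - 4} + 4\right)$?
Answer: $-4191$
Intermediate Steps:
$P{\left(r \right)} = -1 + r$
$- 381 \left(- \frac{7}{P{\left(4 \right)} - 4} + 4\right) = - 381 \left(- \frac{7}{\left(-1 + 4\right) - 4} + 4\right) = - 381 \left(- \frac{7}{3 - 4} + 4\right) = - 381 \left(- \frac{7}{-1} + 4\right) = - 381 \left(\left(-7\right) \left(-1\right) + 4\right) = - 381 \left(7 + 4\right) = \left(-381\right) 11 = -4191$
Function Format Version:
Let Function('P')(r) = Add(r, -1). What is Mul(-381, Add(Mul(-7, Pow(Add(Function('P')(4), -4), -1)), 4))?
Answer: -4191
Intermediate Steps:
Function('P')(r) = Add(-1, r)
Mul(-381, Add(Mul(-7, Pow(Add(Function('P')(4), -4), -1)), 4)) = Mul(-381, Add(Mul(-7, Pow(Add(Add(-1, 4), -4), -1)), 4)) = Mul(-381, Add(Mul(-7, Pow(Add(3, -4), -1)), 4)) = Mul(-381, Add(Mul(-7, Pow(-1, -1)), 4)) = Mul(-381, Add(Mul(-7, -1), 4)) = Mul(-381, Add(7, 4)) = Mul(-381, 11) = -4191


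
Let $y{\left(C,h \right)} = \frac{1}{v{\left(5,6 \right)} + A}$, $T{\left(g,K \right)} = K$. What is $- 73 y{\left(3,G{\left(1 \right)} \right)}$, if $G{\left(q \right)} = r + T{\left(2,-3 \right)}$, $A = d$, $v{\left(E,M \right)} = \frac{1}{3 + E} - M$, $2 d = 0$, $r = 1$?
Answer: $\frac{584}{47} \approx 12.426$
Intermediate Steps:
$d = 0$ ($d = \frac{1}{2} \cdot 0 = 0$)
$A = 0$
$G{\left(q \right)} = -2$ ($G{\left(q \right)} = 1 - 3 = -2$)
$y{\left(C,h \right)} = - \frac{8}{47}$ ($y{\left(C,h \right)} = \frac{1}{\frac{1 - 18 - 5 \cdot 6}{3 + 5} + 0} = \frac{1}{\frac{1 - 18 - 30}{8} + 0} = \frac{1}{\frac{1}{8} \left(-47\right) + 0} = \frac{1}{- \frac{47}{8} + 0} = \frac{1}{- \frac{47}{8}} = - \frac{8}{47}$)
$- 73 y{\left(3,G{\left(1 \right)} \right)} = \left(-73\right) \left(- \frac{8}{47}\right) = \frac{584}{47}$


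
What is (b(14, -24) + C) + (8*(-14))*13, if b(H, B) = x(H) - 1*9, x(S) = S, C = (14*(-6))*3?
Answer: -1703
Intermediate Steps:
C = -252 (C = -84*3 = -252)
b(H, B) = -9 + H (b(H, B) = H - 1*9 = H - 9 = -9 + H)
(b(14, -24) + C) + (8*(-14))*13 = ((-9 + 14) - 252) + (8*(-14))*13 = (5 - 252) - 112*13 = -247 - 1456 = -1703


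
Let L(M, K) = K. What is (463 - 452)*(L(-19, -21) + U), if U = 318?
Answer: 3267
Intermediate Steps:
(463 - 452)*(L(-19, -21) + U) = (463 - 452)*(-21 + 318) = 11*297 = 3267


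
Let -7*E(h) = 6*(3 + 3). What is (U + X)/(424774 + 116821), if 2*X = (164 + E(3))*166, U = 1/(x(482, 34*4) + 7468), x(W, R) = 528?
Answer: 737998823/30314155340 ≈ 0.024345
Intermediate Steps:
E(h) = -36/7 (E(h) = -6*(3 + 3)/7 = -6*6/7 = -⅐*36 = -36/7)
U = 1/7996 (U = 1/(528 + 7468) = 1/7996 ≈ 0.00012506)
X = 92296/7 (X = ((164 - 36/7)*166)/2 = ((1112/7)*166)/2 = (½)*(184592/7) = 92296/7 ≈ 13185.)
(U + X)/(424774 + 116821) = (1/7996 + 92296/7)/(424774 + 116821) = (737998823/55972)/541595 = (737998823/55972)*(1/541595) = 737998823/30314155340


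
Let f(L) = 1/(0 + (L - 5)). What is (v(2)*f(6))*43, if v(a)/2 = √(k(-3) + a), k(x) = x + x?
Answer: 172*I ≈ 172.0*I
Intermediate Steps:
f(L) = 1/(-5 + L) (f(L) = 1/(0 + (-5 + L)) = 1/(-5 + L))
k(x) = 2*x
v(a) = 2*√(-6 + a) (v(a) = 2*√(2*(-3) + a) = 2*√(-6 + a))
(v(2)*f(6))*43 = ((2*√(-6 + 2))/(-5 + 6))*43 = ((2*√(-4))/1)*43 = ((2*(2*I))*1)*43 = ((4*I)*1)*43 = (4*I)*43 = 172*I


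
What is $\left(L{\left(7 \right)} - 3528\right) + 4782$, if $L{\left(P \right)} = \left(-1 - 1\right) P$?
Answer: $1240$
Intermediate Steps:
$L{\left(P \right)} = - 2 P$
$\left(L{\left(7 \right)} - 3528\right) + 4782 = \left(\left(-2\right) 7 - 3528\right) + 4782 = \left(-14 - 3528\right) + 4782 = -3542 + 4782 = 1240$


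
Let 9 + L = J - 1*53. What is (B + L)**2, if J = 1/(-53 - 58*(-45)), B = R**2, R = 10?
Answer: 36028215721/24950025 ≈ 1444.0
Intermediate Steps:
B = 100 (B = 10**2 = 100)
J = 1/4995 (J = -1/45/(-111) = -1/111*(-1/45) = 1/4995 ≈ 0.00020020)
L = -309689/4995 (L = -9 + (1/4995 - 1*53) = -9 + (1/4995 - 53) = -9 - 264734/4995 = -309689/4995 ≈ -62.000)
(B + L)**2 = (100 - 309689/4995)**2 = (189811/4995)**2 = 36028215721/24950025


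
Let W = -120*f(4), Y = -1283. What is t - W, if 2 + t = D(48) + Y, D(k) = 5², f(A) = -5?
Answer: -1860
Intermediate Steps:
D(k) = 25
W = 600 (W = -120*(-5) = 600)
t = -1260 (t = -2 + (25 - 1283) = -2 - 1258 = -1260)
t - W = -1260 - 1*600 = -1260 - 600 = -1860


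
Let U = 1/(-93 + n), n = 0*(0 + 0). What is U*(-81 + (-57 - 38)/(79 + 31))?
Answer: 1801/2046 ≈ 0.88025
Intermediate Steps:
n = 0 (n = 0*0 = 0)
U = -1/93 (U = 1/(-93 + 0) = 1/(-93) = -1/93 ≈ -0.010753)
U*(-81 + (-57 - 38)/(79 + 31)) = -(-81 + (-57 - 38)/(79 + 31))/93 = -(-81 - 95/110)/93 = -(-81 - 95*1/110)/93 = -(-81 - 19/22)/93 = -1/93*(-1801/22) = 1801/2046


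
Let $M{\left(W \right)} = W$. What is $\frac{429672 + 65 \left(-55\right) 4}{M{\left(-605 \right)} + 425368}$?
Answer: $\frac{415372}{424763} \approx 0.97789$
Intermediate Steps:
$\frac{429672 + 65 \left(-55\right) 4}{M{\left(-605 \right)} + 425368} = \frac{429672 + 65 \left(-55\right) 4}{-605 + 425368} = \frac{429672 - 14300}{424763} = \left(429672 - 14300\right) \frac{1}{424763} = 415372 \cdot \frac{1}{424763} = \frac{415372}{424763}$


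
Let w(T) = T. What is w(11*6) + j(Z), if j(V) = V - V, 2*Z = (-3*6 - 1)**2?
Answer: 66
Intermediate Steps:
Z = 361/2 (Z = (-3*6 - 1)**2/2 = (-18 - 1)**2/2 = (1/2)*(-19)**2 = (1/2)*361 = 361/2 ≈ 180.50)
j(V) = 0
w(11*6) + j(Z) = 11*6 + 0 = 66 + 0 = 66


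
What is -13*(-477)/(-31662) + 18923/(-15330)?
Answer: -19283371/13482735 ≈ -1.4302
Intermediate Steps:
-13*(-477)/(-31662) + 18923/(-15330) = 6201*(-1/31662) + 18923*(-1/15330) = -689/3518 - 18923/15330 = -19283371/13482735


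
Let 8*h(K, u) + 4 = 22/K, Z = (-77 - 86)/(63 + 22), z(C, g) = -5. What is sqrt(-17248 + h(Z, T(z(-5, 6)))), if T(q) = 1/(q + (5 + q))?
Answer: I*sqrt(1833253991)/326 ≈ 131.34*I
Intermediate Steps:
T(q) = 1/(5 + 2*q)
Z = -163/85 ≈ -1.9176
h(K, u) = -1/2 + 11/(4*K) (h(K, u) = -1/2 + (22/K)/8 = -1/2 + 11/(4*K))
sqrt(-17248 + h(Z, T(z(-5, 6)))) = sqrt(-17248 + (11 - 2*(-163/85))/(4*(-163/85))) = sqrt(-17248 + (1/4)*(-85/163)*(11 + 326/85)) = sqrt(-17248 + (1/4)*(-85/163)*(1261/85)) = sqrt(-17248 - 1261/652) = sqrt(-11246957/652) = I*sqrt(1833253991)/326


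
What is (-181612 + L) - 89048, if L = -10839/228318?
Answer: -20598853573/76106 ≈ -2.7066e+5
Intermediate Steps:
L = -3613/76106 (L = -10839*1/228318 = -3613/76106 ≈ -0.047473)
(-181612 + L) - 89048 = (-181612 - 3613/76106) - 89048 = -13821766485/76106 - 89048 = -20598853573/76106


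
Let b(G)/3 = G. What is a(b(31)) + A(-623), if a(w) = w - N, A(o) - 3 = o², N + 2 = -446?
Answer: 388673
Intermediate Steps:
N = -448 (N = -2 - 446 = -448)
A(o) = 3 + o²
b(G) = 3*G
a(w) = 448 + w (a(w) = w - 1*(-448) = w + 448 = 448 + w)
a(b(31)) + A(-623) = (448 + 3*31) + (3 + (-623)²) = (448 + 93) + (3 + 388129) = 541 + 388132 = 388673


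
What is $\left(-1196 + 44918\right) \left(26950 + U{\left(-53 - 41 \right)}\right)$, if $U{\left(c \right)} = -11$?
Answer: $1177826958$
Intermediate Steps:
$\left(-1196 + 44918\right) \left(26950 + U{\left(-53 - 41 \right)}\right) = \left(-1196 + 44918\right) \left(26950 - 11\right) = 43722 \cdot 26939 = 1177826958$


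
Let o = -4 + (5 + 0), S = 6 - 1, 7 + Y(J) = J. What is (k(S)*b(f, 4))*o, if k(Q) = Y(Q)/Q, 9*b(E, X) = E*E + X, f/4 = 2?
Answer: -136/45 ≈ -3.0222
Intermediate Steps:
f = 8 (f = 4*2 = 8)
Y(J) = -7 + J
b(E, X) = X/9 + E**2/9 (b(E, X) = (E*E + X)/9 = (E**2 + X)/9 = (X + E**2)/9 = X/9 + E**2/9)
S = 5
k(Q) = (-7 + Q)/Q
o = 1 (o = -4 + 5 = 1)
(k(S)*b(f, 4))*o = (((-7 + 5)/5)*((1/9)*4 + (1/9)*8**2))*1 = (((1/5)*(-2))*(4/9 + (1/9)*64))*1 = -2*(4/9 + 64/9)/5*1 = -2/5*68/9*1 = -136/45*1 = -136/45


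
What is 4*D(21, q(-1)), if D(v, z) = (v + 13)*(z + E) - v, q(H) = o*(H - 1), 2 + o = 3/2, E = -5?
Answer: -628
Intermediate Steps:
o = -½ (o = -2 + 3/2 = -½ ≈ -0.50000)
q(H) = ½ - H/2 (q(H) = -(H - 1)/2 = -(-1 + H)/2 = ½ - H/2)
D(v, z) = -v + (-5 + z)*(13 + v) (D(v, z) = (v + 13)*(z - 5) - v = (13 + v)*(-5 + z) - v = (-5 + z)*(13 + v) - v = -v + (-5 + z)*(13 + v))
4*D(21, q(-1)) = 4*(-65 - 6*21 + 13*(½ - ½*(-1)) + 21*(½ - ½*(-1))) = 4*(-65 - 126 + 13*(½ + ½) + 21*(½ + ½)) = 4*(-65 - 126 + 13*1 + 21*1) = 4*(-65 - 126 + 13 + 21) = 4*(-157) = -628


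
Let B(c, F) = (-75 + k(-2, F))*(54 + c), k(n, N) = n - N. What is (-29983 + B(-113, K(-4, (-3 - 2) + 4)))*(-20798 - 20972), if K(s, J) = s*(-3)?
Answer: 1033055640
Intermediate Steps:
K(s, J) = -3*s
B(c, F) = (-77 - F)*(54 + c) (B(c, F) = (-75 + (-2 - F))*(54 + c) = (-77 - F)*(54 + c))
(-29983 + B(-113, K(-4, (-3 - 2) + 4)))*(-20798 - 20972) = (-29983 + (-4158 - 77*(-113) - (-162)*(-4) - 1*(-3*(-4))*(-113)))*(-20798 - 20972) = (-29983 + (-4158 + 8701 - 54*12 - 1*12*(-113)))*(-41770) = (-29983 + (-4158 + 8701 - 648 + 1356))*(-41770) = (-29983 + 5251)*(-41770) = -24732*(-41770) = 1033055640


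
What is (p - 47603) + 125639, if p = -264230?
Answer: -186194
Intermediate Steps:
(p - 47603) + 125639 = (-264230 - 47603) + 125639 = -311833 + 125639 = -186194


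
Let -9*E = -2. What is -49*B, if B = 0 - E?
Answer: 98/9 ≈ 10.889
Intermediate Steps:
E = 2/9 (E = -1/9*(-2) = 2/9 ≈ 0.22222)
B = -2/9 (B = 0 - 1*2/9 = 0 - 2/9 = -2/9 ≈ -0.22222)
-49*B = -49*(-2/9) = 98/9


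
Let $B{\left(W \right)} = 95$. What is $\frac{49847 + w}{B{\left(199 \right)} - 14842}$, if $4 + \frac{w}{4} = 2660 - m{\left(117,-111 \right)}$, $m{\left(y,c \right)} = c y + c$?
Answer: $- \frac{112863}{14747} \approx -7.6533$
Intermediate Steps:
$m{\left(y,c \right)} = c + c y$
$w = 63016$ ($w = -16 + 4 \left(2660 - - 111 \left(1 + 117\right)\right) = -16 + 4 \left(2660 - \left(-111\right) 118\right) = -16 + 4 \left(2660 - -13098\right) = -16 + 4 \left(2660 + 13098\right) = -16 + 4 \cdot 15758 = -16 + 63032 = 63016$)
$\frac{49847 + w}{B{\left(199 \right)} - 14842} = \frac{49847 + 63016}{95 - 14842} = \frac{112863}{-14747} = 112863 \left(- \frac{1}{14747}\right) = - \frac{112863}{14747}$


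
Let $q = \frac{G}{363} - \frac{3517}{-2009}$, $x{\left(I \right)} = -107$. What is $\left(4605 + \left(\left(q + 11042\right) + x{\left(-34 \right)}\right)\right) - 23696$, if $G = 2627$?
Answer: $- \frac{5941347338}{729267} \approx -8147.0$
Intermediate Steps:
$q = \frac{6554314}{729267}$ ($q = \frac{2627}{363} - \frac{3517}{-2009} = 2627 \cdot \frac{1}{363} - - \frac{3517}{2009} = \frac{2627}{363} + \frac{3517}{2009} = \frac{6554314}{729267} \approx 8.9875$)
$\left(4605 + \left(\left(q + 11042\right) + x{\left(-34 \right)}\right)\right) - 23696 = \left(4605 + \left(\left(\frac{6554314}{729267} + 11042\right) - 107\right)\right) - 23696 = \left(4605 + \left(\frac{8059120528}{729267} - 107\right)\right) - 23696 = \left(4605 + \frac{7981088959}{729267}\right) - 23696 = \frac{11339363494}{729267} - 23696 = - \frac{5941347338}{729267}$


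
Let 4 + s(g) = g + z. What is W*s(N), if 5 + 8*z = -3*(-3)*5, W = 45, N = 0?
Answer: 45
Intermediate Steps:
z = 5 (z = -5/8 + (-3*(-3)*5)/8 = -5/8 + (9*5)/8 = -5/8 + (1/8)*45 = -5/8 + 45/8 = 5)
s(g) = 1 + g (s(g) = -4 + (g + 5) = -4 + (5 + g) = 1 + g)
W*s(N) = 45*(1 + 0) = 45*1 = 45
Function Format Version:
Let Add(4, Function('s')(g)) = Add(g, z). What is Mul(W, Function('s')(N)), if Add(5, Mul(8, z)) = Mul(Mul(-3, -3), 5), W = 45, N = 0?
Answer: 45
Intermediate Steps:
z = 5 (z = Add(Rational(-5, 8), Mul(Rational(1, 8), Mul(Mul(-3, -3), 5))) = Add(Rational(-5, 8), Mul(Rational(1, 8), Mul(9, 5))) = Add(Rational(-5, 8), Mul(Rational(1, 8), 45)) = Add(Rational(-5, 8), Rational(45, 8)) = 5)
Function('s')(g) = Add(1, g) (Function('s')(g) = Add(-4, Add(g, 5)) = Add(-4, Add(5, g)) = Add(1, g))
Mul(W, Function('s')(N)) = Mul(45, Add(1, 0)) = Mul(45, 1) = 45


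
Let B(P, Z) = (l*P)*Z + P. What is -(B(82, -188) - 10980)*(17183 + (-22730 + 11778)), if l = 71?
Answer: 6887959254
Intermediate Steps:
B(P, Z) = P + 71*P*Z (B(P, Z) = (71*P)*Z + P = 71*P*Z + P = P + 71*P*Z)
-(B(82, -188) - 10980)*(17183 + (-22730 + 11778)) = -(82*(1 + 71*(-188)) - 10980)*(17183 + (-22730 + 11778)) = -(82*(1 - 13348) - 10980)*(17183 - 10952) = -(82*(-13347) - 10980)*6231 = -(-1094454 - 10980)*6231 = -(-1105434)*6231 = -1*(-6887959254) = 6887959254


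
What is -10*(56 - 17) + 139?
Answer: -251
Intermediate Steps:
-10*(56 - 17) + 139 = -10*39 + 139 = -390 + 139 = -251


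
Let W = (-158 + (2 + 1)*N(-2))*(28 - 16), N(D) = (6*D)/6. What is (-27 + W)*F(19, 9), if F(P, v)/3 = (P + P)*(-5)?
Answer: 1137150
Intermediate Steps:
N(D) = D (N(D) = (6*D)*(⅙) = D)
F(P, v) = -30*P (F(P, v) = 3*((P + P)*(-5)) = 3*((2*P)*(-5)) = 3*(-10*P) = -30*P)
W = -1968 (W = (-158 + (2 + 1)*(-2))*(28 - 16) = (-158 + 3*(-2))*12 = (-158 - 6)*12 = -164*12 = -1968)
(-27 + W)*F(19, 9) = (-27 - 1968)*(-30*19) = -1995*(-570) = 1137150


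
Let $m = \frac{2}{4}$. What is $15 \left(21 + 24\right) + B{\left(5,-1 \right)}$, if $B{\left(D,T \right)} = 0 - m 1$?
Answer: $\frac{1349}{2} \approx 674.5$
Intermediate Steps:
$m = \frac{1}{2}$ ($m = 2 \cdot \frac{1}{4} = \frac{1}{2} \approx 0.5$)
$B{\left(D,T \right)} = - \frac{1}{2}$ ($B{\left(D,T \right)} = 0 - \frac{1}{2} \cdot 1 = 0 - \frac{1}{2} = - \frac{1}{2}$)
$15 \left(21 + 24\right) + B{\left(5,-1 \right)} = 15 \left(21 + 24\right) - \frac{1}{2} = 15 \cdot 45 - \frac{1}{2} = 675 - \frac{1}{2} = \frac{1349}{2}$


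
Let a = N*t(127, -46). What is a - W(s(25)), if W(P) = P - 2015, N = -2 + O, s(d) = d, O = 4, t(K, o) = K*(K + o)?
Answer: 22564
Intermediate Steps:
N = 2 (N = -2 + 4 = 2)
W(P) = -2015 + P
a = 20574 (a = 2*(127*(127 - 46)) = 2*(127*81) = 2*10287 = 20574)
a - W(s(25)) = 20574 - (-2015 + 25) = 20574 - 1*(-1990) = 20574 + 1990 = 22564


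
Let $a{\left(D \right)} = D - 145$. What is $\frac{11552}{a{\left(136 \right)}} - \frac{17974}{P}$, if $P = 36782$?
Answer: $- \frac{212533715}{165519} \approx -1284.0$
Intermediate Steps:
$a{\left(D \right)} = -145 + D$
$\frac{11552}{a{\left(136 \right)}} - \frac{17974}{P} = \frac{11552}{-145 + 136} - \frac{17974}{36782} = \frac{11552}{-9} - \frac{8987}{18391} = 11552 \left(- \frac{1}{9}\right) - \frac{8987}{18391} = - \frac{11552}{9} - \frac{8987}{18391} = - \frac{212533715}{165519}$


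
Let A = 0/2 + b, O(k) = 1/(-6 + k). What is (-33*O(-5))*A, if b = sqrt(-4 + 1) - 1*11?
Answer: -33 + 3*I*sqrt(3) ≈ -33.0 + 5.1962*I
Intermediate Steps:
b = -11 + I*sqrt(3) (b = sqrt(-3) - 11 = I*sqrt(3) - 11 = -11 + I*sqrt(3) ≈ -11.0 + 1.732*I)
A = -11 + I*sqrt(3) (A = 0/2 + (-11 + I*sqrt(3)) = 0*(1/2) + (-11 + I*sqrt(3)) = 0 + (-11 + I*sqrt(3)) = -11 + I*sqrt(3) ≈ -11.0 + 1.732*I)
(-33*O(-5))*A = (-33/(-6 - 5))*(-11 + I*sqrt(3)) = (-33/(-11))*(-11 + I*sqrt(3)) = (-33*(-1/11))*(-11 + I*sqrt(3)) = 3*(-11 + I*sqrt(3)) = -33 + 3*I*sqrt(3)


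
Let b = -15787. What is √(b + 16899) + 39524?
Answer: 39524 + 2*√278 ≈ 39557.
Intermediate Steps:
√(b + 16899) + 39524 = √(-15787 + 16899) + 39524 = √1112 + 39524 = 2*√278 + 39524 = 39524 + 2*√278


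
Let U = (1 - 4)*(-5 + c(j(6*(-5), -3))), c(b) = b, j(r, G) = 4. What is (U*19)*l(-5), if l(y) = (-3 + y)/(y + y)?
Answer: 228/5 ≈ 45.600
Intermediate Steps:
l(y) = (-3 + y)/(2*y) (l(y) = (-3 + y)/((2*y)) = (-3 + y)*(1/(2*y)) = (-3 + y)/(2*y))
U = 3 (U = (1 - 4)*(-5 + 4) = -3*(-1) = 3)
(U*19)*l(-5) = (3*19)*((1/2)*(-3 - 5)/(-5)) = 57*((1/2)*(-1/5)*(-8)) = 57*(4/5) = 228/5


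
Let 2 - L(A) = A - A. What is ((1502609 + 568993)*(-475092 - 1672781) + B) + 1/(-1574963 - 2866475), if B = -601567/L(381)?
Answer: -9881174251431583911/2220719 ≈ -4.4495e+12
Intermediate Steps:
L(A) = 2 (L(A) = 2 - (A - A) = 2 - 1*0 = 2 + 0 = 2)
B = -601567/2 ≈ -3.0078e+5
((1502609 + 568993)*(-475092 - 1672781) + B) + 1/(-1574963 - 2866475) = ((1502609 + 568993)*(-475092 - 1672781) - 601567/2) + 1/(-1574963 - 2866475) = (2071602*(-2147873) - 601567/2) + 1/(-4441438) = (-4449538002546 - 601567/2) - 1/4441438 = -8899076606659/2 - 1/4441438 = -9881174251431583911/2220719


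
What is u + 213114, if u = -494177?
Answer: -281063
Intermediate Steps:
u + 213114 = -494177 + 213114 = -281063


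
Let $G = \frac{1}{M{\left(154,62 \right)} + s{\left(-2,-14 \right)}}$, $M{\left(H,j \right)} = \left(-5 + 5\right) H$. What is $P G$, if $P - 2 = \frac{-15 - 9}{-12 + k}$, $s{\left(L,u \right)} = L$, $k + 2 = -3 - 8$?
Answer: $- \frac{37}{25} \approx -1.48$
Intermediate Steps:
$k = -13$ ($k = -2 - 11 = -13$)
$M{\left(H,j \right)} = 0$ ($M{\left(H,j \right)} = 0 H = 0$)
$G = - \frac{1}{2}$ ($G = \frac{1}{0 - 2} = \frac{1}{-2} = - \frac{1}{2} \approx -0.5$)
$P = \frac{74}{25}$ ($P = 2 + \frac{-15 - 9}{-12 - 13} = 2 - \frac{24}{-25} = 2 - - \frac{24}{25} = 2 + \frac{24}{25} = \frac{74}{25} \approx 2.96$)
$P G = \frac{74}{25} \left(- \frac{1}{2}\right) = - \frac{37}{25}$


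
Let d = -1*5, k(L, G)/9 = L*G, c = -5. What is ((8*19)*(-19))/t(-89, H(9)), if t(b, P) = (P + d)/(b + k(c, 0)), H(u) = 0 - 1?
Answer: -128516/3 ≈ -42839.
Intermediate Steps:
k(L, G) = 9*G*L (k(L, G) = 9*(L*G) = 9*(G*L) = 9*G*L)
d = -5
H(u) = -1
t(b, P) = (-5 + P)/b (t(b, P) = (P - 5)/(b + 9*0*(-5)) = (-5 + P)/(b + 0) = (-5 + P)/b)
((8*19)*(-19))/t(-89, H(9)) = ((8*19)*(-19))/(((-5 - 1)/(-89))) = (152*(-19))/((-1/89*(-6))) = -2888/6/89 = -2888*89/6 = -128516/3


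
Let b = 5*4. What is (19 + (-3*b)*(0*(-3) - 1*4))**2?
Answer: 67081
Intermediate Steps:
b = 20
(19 + (-3*b)*(0*(-3) - 1*4))**2 = (19 + (-3*20)*(0*(-3) - 1*4))**2 = (19 - 60*(0 - 4))**2 = (19 - 60*(-4))**2 = (19 + 240)**2 = 259**2 = 67081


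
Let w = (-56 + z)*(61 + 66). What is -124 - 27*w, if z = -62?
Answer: 404498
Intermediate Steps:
w = -14986 (w = (-56 - 62)*(61 + 66) = -118*127 = -14986)
-124 - 27*w = -124 - 27*(-14986) = -124 + 404622 = 404498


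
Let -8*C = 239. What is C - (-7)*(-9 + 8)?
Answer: -295/8 ≈ -36.875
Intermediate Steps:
C = -239/8 (C = -⅛*239 = -239/8 ≈ -29.875)
C - (-7)*(-9 + 8) = -239/8 - (-7)*(-9 + 8) = -239/8 - (-7)*(-1) = -239/8 - 1*7 = -239/8 - 7 = -295/8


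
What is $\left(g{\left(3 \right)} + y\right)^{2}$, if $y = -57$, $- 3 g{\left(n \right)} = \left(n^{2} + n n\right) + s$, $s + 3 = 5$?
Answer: $\frac{36481}{9} \approx 4053.4$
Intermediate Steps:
$s = 2$ ($s = -3 + 5 = 2$)
$g{\left(n \right)} = - \frac{2}{3} - \frac{2 n^{2}}{3}$ ($g{\left(n \right)} = - \frac{\left(n^{2} + n n\right) + 2}{3} = - \frac{\left(n^{2} + n^{2}\right) + 2}{3} = - \frac{2 n^{2} + 2}{3} = - \frac{2 + 2 n^{2}}{3} = - \frac{2}{3} - \frac{2 n^{2}}{3}$)
$\left(g{\left(3 \right)} + y\right)^{2} = \left(\left(- \frac{2}{3} - \frac{2 \cdot 3^{2}}{3}\right) - 57\right)^{2} = \left(\left(- \frac{2}{3} - 6\right) - 57\right)^{2} = \left(- \frac{20}{3} - 57\right)^{2} = \left(- \frac{191}{3}\right)^{2} = \frac{36481}{9}$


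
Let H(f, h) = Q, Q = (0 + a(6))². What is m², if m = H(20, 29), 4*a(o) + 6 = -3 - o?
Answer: 50625/256 ≈ 197.75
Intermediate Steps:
a(o) = -9/4 - o/4 (a(o) = -3/2 + (-3 - o)/4 = -3/2 + (-¾ - o/4) = -9/4 - o/4)
Q = 225/16 (Q = (0 + (-9/4 - ¼*6))² = (0 + (-9/4 - 3/2))² = (0 - 15/4)² = (-15/4)² = 225/16 ≈ 14.063)
H(f, h) = 225/16
m = 225/16 ≈ 14.063
m² = (225/16)² = 50625/256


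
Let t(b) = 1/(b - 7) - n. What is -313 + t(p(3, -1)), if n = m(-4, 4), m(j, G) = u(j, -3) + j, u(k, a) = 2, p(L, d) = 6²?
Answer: -9018/29 ≈ -310.97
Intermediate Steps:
p(L, d) = 36
m(j, G) = 2 + j
n = -2 (n = 2 - 4 = -2)
t(b) = 2 + 1/(-7 + b) (t(b) = 1/(b - 7) - 1*(-2) = 1/(-7 + b) + 2 = 2 + 1/(-7 + b))
-313 + t(p(3, -1)) = -313 + (-13 + 2*36)/(-7 + 36) = -313 + (-13 + 72)/29 = -313 + (1/29)*59 = -313 + 59/29 = -9018/29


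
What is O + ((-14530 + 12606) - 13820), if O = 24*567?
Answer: -2136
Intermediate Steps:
O = 13608
O + ((-14530 + 12606) - 13820) = 13608 + ((-14530 + 12606) - 13820) = 13608 + (-1924 - 13820) = 13608 - 15744 = -2136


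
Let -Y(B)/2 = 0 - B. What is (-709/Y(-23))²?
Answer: 502681/2116 ≈ 237.56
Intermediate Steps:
Y(B) = 2*B (Y(B) = -2*(0 - B) = -(-2)*B = 2*B)
(-709/Y(-23))² = (-709/(2*(-23)))² = (-709/(-46))² = (-709*(-1/46))² = (709/46)² = 502681/2116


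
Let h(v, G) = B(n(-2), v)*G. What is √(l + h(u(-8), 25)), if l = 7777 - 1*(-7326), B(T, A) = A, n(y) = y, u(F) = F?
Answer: √14903 ≈ 122.08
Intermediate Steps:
h(v, G) = G*v (h(v, G) = v*G = G*v)
l = 15103 (l = 7777 + 7326 = 15103)
√(l + h(u(-8), 25)) = √(15103 + 25*(-8)) = √(15103 - 200) = √14903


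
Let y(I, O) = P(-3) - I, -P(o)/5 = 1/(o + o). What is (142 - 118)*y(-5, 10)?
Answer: 140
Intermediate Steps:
P(o) = -5/(2*o) (P(o) = -5/(o + o) = -5*1/(2*o) = -5/(2*o))
y(I, O) = ⅚ - I (y(I, O) = -5/2/(-3) - I = -5/2*(-⅓) - I = ⅚ - I)
(142 - 118)*y(-5, 10) = (142 - 118)*(⅚ - 1*(-5)) = 24*(⅚ + 5) = 24*(35/6) = 140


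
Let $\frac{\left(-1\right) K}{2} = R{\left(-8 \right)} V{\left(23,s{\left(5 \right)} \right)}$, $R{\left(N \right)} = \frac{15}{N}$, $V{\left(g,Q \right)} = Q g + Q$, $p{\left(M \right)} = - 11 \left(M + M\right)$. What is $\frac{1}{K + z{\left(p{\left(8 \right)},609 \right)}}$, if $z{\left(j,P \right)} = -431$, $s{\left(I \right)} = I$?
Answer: $\frac{1}{19} \approx 0.052632$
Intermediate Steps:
$p{\left(M \right)} = - 22 M$ ($p{\left(M \right)} = - 11 \cdot 2 M = - 22 M$)
$V{\left(g,Q \right)} = Q + Q g$
$K = 450$ ($K = - 2 \frac{15}{-8} \cdot 5 \left(1 + 23\right) = - 2 \cdot 15 \left(- \frac{1}{8}\right) 5 \cdot 24 = - 2 \left(\left(- \frac{15}{8}\right) 120\right) = \left(-2\right) \left(-225\right) = 450$)
$\frac{1}{K + z{\left(p{\left(8 \right)},609 \right)}} = \frac{1}{450 - 431} = \frac{1}{19}$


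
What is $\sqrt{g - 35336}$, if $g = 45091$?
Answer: $\sqrt{9755} \approx 98.767$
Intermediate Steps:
$\sqrt{g - 35336} = \sqrt{45091 - 35336} = \sqrt{9755}$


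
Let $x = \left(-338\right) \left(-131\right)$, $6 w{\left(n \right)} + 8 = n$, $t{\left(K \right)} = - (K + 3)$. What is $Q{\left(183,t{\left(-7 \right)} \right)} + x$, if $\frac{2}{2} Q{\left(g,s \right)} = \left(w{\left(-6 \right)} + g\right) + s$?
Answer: $\frac{133388}{3} \approx 44463.0$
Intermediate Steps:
$t{\left(K \right)} = -3 - K$ ($t{\left(K \right)} = - (3 + K) = -3 - K$)
$w{\left(n \right)} = - \frac{4}{3} + \frac{n}{6}$
$x = 44278$
$Q{\left(g,s \right)} = - \frac{7}{3} + g + s$ ($Q{\left(g,s \right)} = \left(\left(- \frac{4}{3} + \frac{1}{6} \left(-6\right)\right) + g\right) + s = \left(\left(- \frac{4}{3} - 1\right) + g\right) + s = \left(- \frac{7}{3} + g\right) + s = - \frac{7}{3} + g + s$)
$Q{\left(183,t{\left(-7 \right)} \right)} + x = \left(- \frac{7}{3} + 183 - -4\right) + 44278 = \left(- \frac{7}{3} + 183 + \left(-3 + 7\right)\right) + 44278 = \left(- \frac{7}{3} + 183 + 4\right) + 44278 = \frac{554}{3} + 44278 = \frac{133388}{3}$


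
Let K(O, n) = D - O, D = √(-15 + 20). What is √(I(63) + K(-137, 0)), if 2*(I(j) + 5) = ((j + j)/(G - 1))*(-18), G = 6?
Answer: √(-2370 + 25*√5)/5 ≈ 9.621*I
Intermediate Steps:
I(j) = -5 - 18*j/5 (I(j) = -5 + (((j + j)/(6 - 1))*(-18))/2 = -5 + (((2*j)/5)*(-18))/2 = -5 + (((2*j)*(⅕))*(-18))/2 = -5 + ((2*j/5)*(-18))/2 = -5 + (-36*j/5)/2 = -5 - 18*j/5)
D = √5 ≈ 2.2361
K(O, n) = √5 - O
√(I(63) + K(-137, 0)) = √((-5 - 18/5*63) + (√5 - 1*(-137))) = √((-5 - 1134/5) + (√5 + 137)) = √(-1159/5 + (137 + √5)) = √(-474/5 + √5)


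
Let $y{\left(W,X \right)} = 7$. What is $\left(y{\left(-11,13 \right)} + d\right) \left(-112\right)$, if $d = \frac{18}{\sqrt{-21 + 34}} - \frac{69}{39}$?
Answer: $- \frac{7616}{13} - \frac{2016 \sqrt{13}}{13} \approx -1145.0$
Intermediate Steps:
$d = - \frac{23}{13} + \frac{18 \sqrt{13}}{13}$ ($d = \frac{18}{\sqrt{13}} - \frac{23}{13} = 18 \frac{\sqrt{13}}{13} - \frac{23}{13} = \frac{18 \sqrt{13}}{13} - \frac{23}{13} = - \frac{23}{13} + \frac{18 \sqrt{13}}{13} \approx 3.2231$)
$\left(y{\left(-11,13 \right)} + d\right) \left(-112\right) = \left(7 - \left(\frac{23}{13} - \frac{18 \sqrt{13}}{13}\right)\right) \left(-112\right) = \left(\frac{68}{13} + \frac{18 \sqrt{13}}{13}\right) \left(-112\right) = - \frac{7616}{13} - \frac{2016 \sqrt{13}}{13}$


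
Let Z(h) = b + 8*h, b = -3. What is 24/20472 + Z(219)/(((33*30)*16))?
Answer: 45689/409440 ≈ 0.11159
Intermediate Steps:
Z(h) = -3 + 8*h
24/20472 + Z(219)/(((33*30)*16)) = 24/20472 + (-3 + 8*219)/(((33*30)*16)) = 24*(1/20472) + (-3 + 1752)/((990*16)) = 1/853 + 1749/15840 = 1/853 + 1749*(1/15840) = 1/853 + 53/480 = 45689/409440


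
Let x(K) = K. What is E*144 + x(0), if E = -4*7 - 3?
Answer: -4464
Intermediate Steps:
E = -31 (E = -28 - 3 = -31)
E*144 + x(0) = -31*144 + 0 = -4464 + 0 = -4464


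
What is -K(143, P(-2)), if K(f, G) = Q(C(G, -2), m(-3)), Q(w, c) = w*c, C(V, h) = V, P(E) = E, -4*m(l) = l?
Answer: 3/2 ≈ 1.5000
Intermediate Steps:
m(l) = -l/4
Q(w, c) = c*w
K(f, G) = 3*G/4 (K(f, G) = (-1/4*(-3))*G = 3*G/4)
-K(143, P(-2)) = -3*(-2)/4 = -1*(-3/2) = 3/2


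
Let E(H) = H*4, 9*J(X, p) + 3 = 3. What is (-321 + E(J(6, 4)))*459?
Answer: -147339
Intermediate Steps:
J(X, p) = 0 (J(X, p) = -⅓ + (⅑)*3 = -⅓ + ⅓ = 0)
E(H) = 4*H
(-321 + E(J(6, 4)))*459 = (-321 + 4*0)*459 = (-321 + 0)*459 = -321*459 = -147339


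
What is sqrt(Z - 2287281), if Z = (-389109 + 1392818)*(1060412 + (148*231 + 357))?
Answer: 2*sqrt(274753977058) ≈ 1.0483e+6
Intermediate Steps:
Z = 1099018195513 (Z = 1003709*(1060412 + (34188 + 357)) = 1003709*(1060412 + 34545) = 1003709*1094957 = 1099018195513)
sqrt(Z - 2287281) = sqrt(1099018195513 - 2287281) = sqrt(1099015908232) = 2*sqrt(274753977058)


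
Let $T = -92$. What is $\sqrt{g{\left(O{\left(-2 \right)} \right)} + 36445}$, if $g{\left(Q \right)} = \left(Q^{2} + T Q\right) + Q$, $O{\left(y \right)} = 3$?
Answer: $\sqrt{36181} \approx 190.21$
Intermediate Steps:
$g{\left(Q \right)} = Q^{2} - 91 Q$ ($g{\left(Q \right)} = \left(Q^{2} - 92 Q\right) + Q = Q^{2} - 91 Q$)
$\sqrt{g{\left(O{\left(-2 \right)} \right)} + 36445} = \sqrt{3 \left(-91 + 3\right) + 36445} = \sqrt{3 \left(-88\right) + 36445} = \sqrt{-264 + 36445} = \sqrt{36181}$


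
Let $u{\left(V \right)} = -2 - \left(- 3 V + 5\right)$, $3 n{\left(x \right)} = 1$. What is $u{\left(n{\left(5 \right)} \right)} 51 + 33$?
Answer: $-273$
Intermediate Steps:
$n{\left(x \right)} = \frac{1}{3}$ ($n{\left(x \right)} = \frac{1}{3} \cdot 1 = \frac{1}{3}$)
$u{\left(V \right)} = -7 + 3 V$ ($u{\left(V \right)} = -2 - \left(5 - 3 V\right) = -2 + \left(-5 + 3 V\right) = -7 + 3 V$)
$u{\left(n{\left(5 \right)} \right)} 51 + 33 = \left(-7 + 3 \cdot \frac{1}{3}\right) 51 + 33 = \left(-7 + 1\right) 51 + 33 = \left(-6\right) 51 + 33 = -306 + 33 = -273$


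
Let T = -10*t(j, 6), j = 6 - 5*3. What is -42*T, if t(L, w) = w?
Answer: 2520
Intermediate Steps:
j = -9 (j = 6 - 15 = -9)
T = -60 (T = -10*6 = -60)
-42*T = -42*(-60) = 2520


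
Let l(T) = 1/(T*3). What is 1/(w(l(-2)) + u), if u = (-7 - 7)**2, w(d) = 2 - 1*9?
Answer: 1/189 ≈ 0.0052910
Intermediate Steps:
l(T) = 1/(3*T)
w(d) = -7 (w(d) = 2 - 9 = -7)
u = 196 (u = (-14)**2 = 196)
1/(w(l(-2)) + u) = 1/(-7 + 196) = 1/189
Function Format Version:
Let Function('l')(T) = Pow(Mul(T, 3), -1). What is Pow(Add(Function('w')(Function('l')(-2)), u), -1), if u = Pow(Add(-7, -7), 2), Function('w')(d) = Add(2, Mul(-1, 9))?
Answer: Rational(1, 189) ≈ 0.0052910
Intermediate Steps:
Function('l')(T) = Mul(Rational(1, 3), Pow(T, -1)) (Function('l')(T) = Pow(Mul(3, T), -1) = Mul(Rational(1, 3), Pow(T, -1)))
Function('w')(d) = -7 (Function('w')(d) = Add(2, -9) = -7)
u = 196 (u = Pow(-14, 2) = 196)
Pow(Add(Function('w')(Function('l')(-2)), u), -1) = Pow(Add(-7, 196), -1) = Pow(189, -1) = Rational(1, 189)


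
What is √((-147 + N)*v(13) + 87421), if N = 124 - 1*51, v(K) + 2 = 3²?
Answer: 43*√47 ≈ 294.79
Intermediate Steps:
v(K) = 7 (v(K) = -2 + 3² = -2 + 9 = 7)
N = 73 (N = 124 - 51 = 73)
√((-147 + N)*v(13) + 87421) = √((-147 + 73)*7 + 87421) = √(-74*7 + 87421) = √(-518 + 87421) = √86903 = 43*√47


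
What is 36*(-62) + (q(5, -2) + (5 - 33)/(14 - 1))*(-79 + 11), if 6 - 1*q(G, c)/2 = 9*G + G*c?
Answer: 24160/13 ≈ 1858.5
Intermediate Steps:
q(G, c) = 12 - 18*G - 2*G*c (q(G, c) = 12 - 2*(9*G + G*c) = 12 + (-18*G - 2*G*c) = 12 - 18*G - 2*G*c)
36*(-62) + (q(5, -2) + (5 - 33)/(14 - 1))*(-79 + 11) = 36*(-62) + ((12 - 18*5 - 2*5*(-2)) + (5 - 33)/(14 - 1))*(-79 + 11) = -2232 + ((12 - 90 + 20) - 28/13)*(-68) = -2232 + (-58 - 28*1/13)*(-68) = -2232 + (-58 - 28/13)*(-68) = -2232 - 782/13*(-68) = -2232 + 53176/13 = 24160/13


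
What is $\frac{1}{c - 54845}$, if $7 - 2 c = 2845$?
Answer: $- \frac{1}{56264} \approx -1.7773 \cdot 10^{-5}$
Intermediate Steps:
$c = -1419$ ($c = \frac{7}{2} - \frac{2845}{2} = -1419$)
$\frac{1}{c - 54845} = \frac{1}{-1419 - 54845} = \frac{1}{-56264} = - \frac{1}{56264}$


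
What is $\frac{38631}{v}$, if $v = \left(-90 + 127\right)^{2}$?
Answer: $\frac{38631}{1369} \approx 28.218$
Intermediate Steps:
$v = 1369$ ($v = 37^{2} = 1369$)
$\frac{38631}{v} = \frac{38631}{1369}$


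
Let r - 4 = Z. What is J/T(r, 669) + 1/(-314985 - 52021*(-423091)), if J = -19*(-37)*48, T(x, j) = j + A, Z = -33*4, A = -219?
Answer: 873277485510779/11645770165950 ≈ 74.987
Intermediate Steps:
Z = -132
r = -128 (r = 4 - 132 = -128)
T(x, j) = -219 + j (T(x, j) = j - 219 = -219 + j)
J = 33744 (J = 703*48 = 33744)
J/T(r, 669) + 1/(-314985 - 52021*(-423091)) = 33744/(-219 + 669) + 1/(-314985 - 52021*(-423091)) = 33744/450 - 1/423091/(-367006) = 33744*(1/450) - 1/367006*(-1/423091) = 5624/75 + 1/155276935546 = 873277485510779/11645770165950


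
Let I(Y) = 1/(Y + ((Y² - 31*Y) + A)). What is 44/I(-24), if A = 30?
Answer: 58344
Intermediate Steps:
I(Y) = 1/(30 + Y² - 30*Y) (I(Y) = 1/(Y + ((Y² - 31*Y) + 30)) = 1/(Y + (30 + Y² - 31*Y)) = 1/(30 + Y² - 30*Y))
44/I(-24) = 44/1/(30 + (-24)² - 30*(-24)) = 44/1/(30 + 576 + 720) = 44/1/1326 = 44/(1/1326) = 1326*44 = 58344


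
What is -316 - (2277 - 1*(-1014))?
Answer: -3607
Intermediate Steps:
-316 - (2277 - 1*(-1014)) = -316 - (2277 + 1014) = -316 - 1*3291 = -316 - 3291 = -3607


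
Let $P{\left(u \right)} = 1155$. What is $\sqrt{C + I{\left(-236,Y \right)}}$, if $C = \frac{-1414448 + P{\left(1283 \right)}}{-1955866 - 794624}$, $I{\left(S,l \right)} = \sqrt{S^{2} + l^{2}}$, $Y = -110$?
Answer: $\frac{\sqrt{431916473730 + 1681154497800 \sqrt{16949}}}{916830} \approx 16.152$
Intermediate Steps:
$C = \frac{1413293}{2750490}$ ($C = \frac{-1414448 + 1155}{-1955866 - 794624} = - \frac{1413293}{-2750490} = \left(-1413293\right) \left(- \frac{1}{2750490}\right) = \frac{1413293}{2750490} \approx 0.51383$)
$\sqrt{C + I{\left(-236,Y \right)}} = \sqrt{\frac{1413293}{2750490} + \sqrt{\left(-236\right)^{2} + \left(-110\right)^{2}}} = \sqrt{\frac{1413293}{2750490} + \sqrt{55696 + 12100}} = \sqrt{\frac{1413293}{2750490} + \sqrt{67796}} = \sqrt{\frac{1413293}{2750490} + 2 \sqrt{16949}}$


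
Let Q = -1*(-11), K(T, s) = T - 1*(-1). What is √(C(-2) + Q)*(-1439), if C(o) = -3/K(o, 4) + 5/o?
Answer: -1439*√46/2 ≈ -4879.9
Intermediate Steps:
K(T, s) = 1 + T (K(T, s) = T + 1 = 1 + T)
Q = 11
C(o) = -3/(1 + o) + 5/o
√(C(-2) + Q)*(-1439) = √((5 + 2*(-2))/((-2)*(1 - 2)) + 11)*(-1439) = √(-½*(5 - 4)/(-1) + 11)*(-1439) = √(-½*(-1)*1 + 11)*(-1439) = √(½ + 11)*(-1439) = √(23/2)*(-1439) = (√46/2)*(-1439) = -1439*√46/2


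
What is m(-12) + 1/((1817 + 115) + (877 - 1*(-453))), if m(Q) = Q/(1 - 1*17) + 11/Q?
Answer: -814/4893 ≈ -0.16636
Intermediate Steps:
m(Q) = 11/Q - Q/16 (m(Q) = Q/(1 - 17) + 11/Q = Q/(-16) + 11/Q = Q*(-1/16) + 11/Q = -Q/16 + 11/Q = 11/Q - Q/16)
m(-12) + 1/((1817 + 115) + (877 - 1*(-453))) = (11/(-12) - 1/16*(-12)) + 1/((1817 + 115) + (877 - 1*(-453))) = (11*(-1/12) + ¾) + 1/(1932 + (877 + 453)) = (-11/12 + ¾) + 1/(1932 + 1330) = -⅙ + 1/3262 = -814/4893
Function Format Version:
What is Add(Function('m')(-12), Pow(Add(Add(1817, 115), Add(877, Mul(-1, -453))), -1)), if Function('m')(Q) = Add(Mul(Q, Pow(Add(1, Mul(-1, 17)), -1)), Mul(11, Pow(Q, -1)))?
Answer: Rational(-814, 4893) ≈ -0.16636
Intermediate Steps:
Function('m')(Q) = Add(Mul(11, Pow(Q, -1)), Mul(Rational(-1, 16), Q)) (Function('m')(Q) = Add(Mul(Q, Pow(Add(1, -17), -1)), Mul(11, Pow(Q, -1))) = Add(Mul(Q, Pow(-16, -1)), Mul(11, Pow(Q, -1))) = Add(Mul(Q, Rational(-1, 16)), Mul(11, Pow(Q, -1))) = Add(Mul(Rational(-1, 16), Q), Mul(11, Pow(Q, -1))) = Add(Mul(11, Pow(Q, -1)), Mul(Rational(-1, 16), Q)))
Add(Function('m')(-12), Pow(Add(Add(1817, 115), Add(877, Mul(-1, -453))), -1)) = Add(Add(Mul(11, Pow(-12, -1)), Mul(Rational(-1, 16), -12)), Pow(Add(Add(1817, 115), Add(877, Mul(-1, -453))), -1)) = Add(Add(Mul(11, Rational(-1, 12)), Rational(3, 4)), Pow(Add(1932, Add(877, 453)), -1)) = Add(Add(Rational(-11, 12), Rational(3, 4)), Pow(Add(1932, 1330), -1)) = Add(Rational(-1, 6), Pow(3262, -1)) = Add(Rational(-1, 6), Rational(1, 3262)) = Rational(-814, 4893)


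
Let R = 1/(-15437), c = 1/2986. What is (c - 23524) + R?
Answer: -1084335991717/46094882 ≈ -23524.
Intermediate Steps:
c = 1/2986 ≈ 0.00033490
R = -1/15437 ≈ -6.4779e-5
(c - 23524) + R = (1/2986 - 23524) - 1/15437 = -70242663/2986 - 1/15437 = -1084335991717/46094882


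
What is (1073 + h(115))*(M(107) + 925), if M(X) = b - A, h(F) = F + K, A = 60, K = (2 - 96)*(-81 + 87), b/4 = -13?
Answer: 507312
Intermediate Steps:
b = -52 (b = 4*(-13) = -52)
K = -564 (K = -94*6 = -564)
h(F) = -564 + F (h(F) = F - 564 = -564 + F)
M(X) = -112 (M(X) = -52 - 1*60 = -52 - 60 = -112)
(1073 + h(115))*(M(107) + 925) = (1073 + (-564 + 115))*(-112 + 925) = (1073 - 449)*813 = 624*813 = 507312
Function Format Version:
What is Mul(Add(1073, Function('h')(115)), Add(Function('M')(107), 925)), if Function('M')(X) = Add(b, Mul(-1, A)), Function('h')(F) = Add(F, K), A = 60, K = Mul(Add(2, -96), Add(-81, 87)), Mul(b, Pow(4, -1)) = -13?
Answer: 507312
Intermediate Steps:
b = -52 (b = Mul(4, -13) = -52)
K = -564 (K = Mul(-94, 6) = -564)
Function('h')(F) = Add(-564, F) (Function('h')(F) = Add(F, -564) = Add(-564, F))
Function('M')(X) = -112 (Function('M')(X) = Add(-52, Mul(-1, 60)) = Add(-52, -60) = -112)
Mul(Add(1073, Function('h')(115)), Add(Function('M')(107), 925)) = Mul(Add(1073, Add(-564, 115)), Add(-112, 925)) = Mul(Add(1073, -449), 813) = Mul(624, 813) = 507312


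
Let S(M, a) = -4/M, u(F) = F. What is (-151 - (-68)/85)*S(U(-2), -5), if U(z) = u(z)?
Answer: -1502/5 ≈ -300.40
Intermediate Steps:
U(z) = z
(-151 - (-68)/85)*S(U(-2), -5) = (-151 - (-68)/85)*(-4/(-2)) = (-151 - (-68)/85)*(-4*(-1/2)) = (-151 - 1*(-4/5))*2 = (-151 + 4/5)*2 = -751/5*2 = -1502/5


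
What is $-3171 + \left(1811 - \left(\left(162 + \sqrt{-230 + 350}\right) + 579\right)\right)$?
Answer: $-2101 - 2 \sqrt{30} \approx -2112.0$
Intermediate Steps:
$-3171 + \left(1811 - \left(\left(162 + \sqrt{-230 + 350}\right) + 579\right)\right) = -3171 + \left(1811 - \left(\left(162 + \sqrt{120}\right) + 579\right)\right) = -3171 + \left(1811 - \left(\left(162 + 2 \sqrt{30}\right) + 579\right)\right) = -3171 + \left(1811 - \left(741 + 2 \sqrt{30}\right)\right) = -3171 + \left(1070 - 2 \sqrt{30}\right) = -2101 - 2 \sqrt{30}$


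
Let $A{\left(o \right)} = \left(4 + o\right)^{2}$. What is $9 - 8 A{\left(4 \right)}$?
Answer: $-503$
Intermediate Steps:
$9 - 8 A{\left(4 \right)} = 9 - 8 \left(4 + 4\right)^{2} = 9 - 8 \cdot 8^{2} = 9 - 512 = -503$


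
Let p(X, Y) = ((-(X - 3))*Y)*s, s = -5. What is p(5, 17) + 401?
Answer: 571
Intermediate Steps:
p(X, Y) = -5*Y*(3 - X) (p(X, Y) = ((-(X - 3))*Y)*(-5) = ((-(-3 + X))*Y)*(-5) = ((3 - X)*Y)*(-5) = (Y*(3 - X))*(-5) = -5*Y*(3 - X))
p(5, 17) + 401 = 5*17*(-3 + 5) + 401 = 5*17*2 + 401 = 170 + 401 = 571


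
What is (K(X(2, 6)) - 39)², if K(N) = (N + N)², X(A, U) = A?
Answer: 529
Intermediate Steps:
K(N) = 4*N² (K(N) = (2*N)² = 4*N²)
(K(X(2, 6)) - 39)² = (4*2² - 39)² = (4*4 - 39)² = (16 - 39)² = (-23)² = 529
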